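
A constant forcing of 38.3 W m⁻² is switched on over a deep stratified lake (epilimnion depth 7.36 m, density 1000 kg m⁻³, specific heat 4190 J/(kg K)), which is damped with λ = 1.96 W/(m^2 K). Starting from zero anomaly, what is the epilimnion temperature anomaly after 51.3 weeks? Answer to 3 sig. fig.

Areal heat capacity C = ρ c_p D = 1000 × 4190 × 7.36 = 3.08×10^7 J/(m²·K).
τ = C / λ = 3.08×10^7 / 1.96 = 1.57×10^7 s.
Equilibrium anomaly ΔT_eq = F / λ = 38.3 / 1.96 = 19.5 K.
t = 51.3 weeks = 3.10×10^7 s, so t/τ = 1.97.
ΔT(t) = ΔT_eq (1 − e^(−t/τ)) = 19.5 × (1 − e^−1.97) = 16.8 K.

16.8 K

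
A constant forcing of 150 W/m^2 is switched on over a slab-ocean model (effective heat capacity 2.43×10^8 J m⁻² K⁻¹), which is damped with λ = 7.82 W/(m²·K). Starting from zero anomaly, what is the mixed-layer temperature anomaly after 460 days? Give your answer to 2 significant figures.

14 K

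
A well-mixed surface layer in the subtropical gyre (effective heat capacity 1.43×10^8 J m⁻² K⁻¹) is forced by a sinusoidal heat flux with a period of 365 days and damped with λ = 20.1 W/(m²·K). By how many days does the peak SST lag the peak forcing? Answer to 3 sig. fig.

55.6 days

Areal heat capacity C = 1.43×10^8 J m⁻² K⁻¹ (given).
ω = 2π / 3.15×10^7 s = 1.99×10^-7 s⁻¹.
Phase lag φ = arctan(Cω/λ) = arctan(28.5/20.1) = 0.956 rad.
Time lag = φ / ω = 0.956 / 1.99×10^-7 = 4.80×10^6 s = 55.6 days.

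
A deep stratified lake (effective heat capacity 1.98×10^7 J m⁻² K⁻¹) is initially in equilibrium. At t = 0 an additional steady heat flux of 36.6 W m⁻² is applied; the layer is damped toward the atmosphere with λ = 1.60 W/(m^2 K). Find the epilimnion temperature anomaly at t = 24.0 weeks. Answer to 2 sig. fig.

Areal heat capacity C = 1.98×10^7 J m⁻² K⁻¹ (given).
τ = C / λ = 1.98×10^7 / 1.60 = 1.24×10^7 s.
Equilibrium anomaly ΔT_eq = F / λ = 36.6 / 1.60 = 22.9 K.
t = 24.0 weeks = 1.45×10^7 s, so t/τ = 1.17.
ΔT(t) = ΔT_eq (1 − e^(−t/τ)) = 22.9 × (1 − e^−1.17) = 15.8 K.

16 K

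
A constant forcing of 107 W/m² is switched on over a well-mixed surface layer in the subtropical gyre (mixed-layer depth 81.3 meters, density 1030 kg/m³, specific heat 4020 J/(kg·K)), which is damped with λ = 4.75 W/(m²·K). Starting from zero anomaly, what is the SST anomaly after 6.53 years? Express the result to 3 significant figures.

21.3 K

Areal heat capacity C = ρ c_p D = 1030 × 4020 × 81.3 = 3.37×10^8 J m⁻² K⁻¹.
τ = C / λ = 3.37×10^8 / 4.75 = 7.09×10^7 s.
Equilibrium anomaly ΔT_eq = F / λ = 107 / 4.75 = 22.5 K.
t = 6.53 years = 2.06×10^8 s, so t/τ = 2.91.
ΔT(t) = ΔT_eq (1 − e^(−t/τ)) = 22.5 × (1 − e^−2.91) = 21.3 K.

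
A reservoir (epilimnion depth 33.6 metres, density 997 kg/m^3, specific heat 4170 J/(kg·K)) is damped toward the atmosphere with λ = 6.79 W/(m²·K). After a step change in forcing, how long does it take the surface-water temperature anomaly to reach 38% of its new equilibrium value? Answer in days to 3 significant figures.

114 days

Areal heat capacity C = ρ c_p D = 997 × 4170 × 33.6 = 1.40×10^8 J m⁻² K⁻¹.
τ = C / λ = 1.40×10^8 / 6.79 = 2.06×10^7 s.
Fraction reached: 1 − e^(−t/τ) = 0.38 ⇒ t = −τ ln(1 − 0.38) = τ × 0.478.
t = 9.83×10^6 s = 114 days.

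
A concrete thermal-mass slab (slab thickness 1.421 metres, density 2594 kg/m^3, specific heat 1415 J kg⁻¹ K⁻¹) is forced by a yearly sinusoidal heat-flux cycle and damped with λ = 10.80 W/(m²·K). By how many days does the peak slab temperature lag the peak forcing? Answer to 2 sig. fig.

Areal heat capacity C = ρ c_p D = 2594 × 1415 × 1.421 = 5.22×10^6 J/(m^2 K).
ω = 2π / 3.15×10^7 s = 1.99×10^-7 s⁻¹.
Phase lag φ = arctan(Cω/λ) = arctan(1.04/10.80) = 0.0959 rad.
Time lag = φ / ω = 0.0959 / 1.99×10^-7 = 4.81×10^5 s = 5.57 days.

5.6 days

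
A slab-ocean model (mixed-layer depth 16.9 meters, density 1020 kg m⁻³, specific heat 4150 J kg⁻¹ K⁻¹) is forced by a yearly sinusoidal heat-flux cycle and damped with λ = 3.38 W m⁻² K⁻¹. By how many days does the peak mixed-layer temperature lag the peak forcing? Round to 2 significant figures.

78 days

Areal heat capacity C = ρ c_p D = 1020 × 4150 × 16.9 = 7.15×10^7 J m⁻² K⁻¹.
ω = 2π / 3.15×10^7 s = 1.99×10^-7 s⁻¹.
Phase lag φ = arctan(Cω/λ) = arctan(14.3/3.38) = 1.34 rad.
Time lag = φ / ω = 1.34 / 1.99×10^-7 = 6.72×10^6 s = 77.7 days.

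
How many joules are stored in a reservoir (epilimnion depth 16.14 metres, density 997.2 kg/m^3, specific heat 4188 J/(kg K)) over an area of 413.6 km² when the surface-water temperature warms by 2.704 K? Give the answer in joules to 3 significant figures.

7.54×10^16 J

Areal heat capacity C = ρ c_p D = 997.2 × 4188 × 16.14 = 6.74×10^7 J m⁻² K⁻¹.
Heat per unit area: q = C ΔT = 6.74×10^7 × 2.704 = 1.82×10^8 J/m².
Total heat: Q = q × A = 1.82×10^8 × (413.6 × 10⁶ m²) = 7.54×10^16 J.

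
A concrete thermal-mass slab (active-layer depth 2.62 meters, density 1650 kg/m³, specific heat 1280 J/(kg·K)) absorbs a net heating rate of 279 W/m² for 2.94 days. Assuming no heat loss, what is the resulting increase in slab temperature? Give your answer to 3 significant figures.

Areal heat capacity C = ρ c_p D = 1650 × 1280 × 2.62 = 5.53×10^6 J/(m^2 K).
Net heat input Q = F Δt = 279 × (2.94 days × 86400 s/day) = 7.09×10^7 J/m².
ΔT = Q / C = 7.09×10^7 / 5.53×10^6 = 12.8 K.

12.8 K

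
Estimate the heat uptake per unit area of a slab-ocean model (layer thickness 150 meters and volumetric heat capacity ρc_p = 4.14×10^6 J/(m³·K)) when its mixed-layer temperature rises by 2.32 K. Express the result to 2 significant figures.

1.4×10^9

Areal heat capacity C = ρc_p × D = 4.14×10^6 × 150 = 6.21×10^8 J m⁻² K⁻¹.
ΔQ = C ΔT = 6.21×10^8 × 2.32 = 1.44×10^9 J/m².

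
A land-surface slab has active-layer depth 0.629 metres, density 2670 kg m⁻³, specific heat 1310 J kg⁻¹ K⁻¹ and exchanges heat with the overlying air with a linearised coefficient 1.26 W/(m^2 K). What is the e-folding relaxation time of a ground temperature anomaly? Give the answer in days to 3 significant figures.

20.2 days

Areal heat capacity C = ρ c_p D = 2670 × 1310 × 0.629 = 2.20×10^6 J/(m^2 K).
Relaxation time τ = C / λ = 2.20×10^6 / 1.26 = 1.75×10^6 s.
In days: 1.75×10^6 s / (86400 s/day) = 20.2 days.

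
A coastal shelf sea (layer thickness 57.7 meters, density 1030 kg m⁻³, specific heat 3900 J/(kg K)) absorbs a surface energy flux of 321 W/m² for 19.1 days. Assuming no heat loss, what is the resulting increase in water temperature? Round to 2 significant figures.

2.3 K

Areal heat capacity C = ρ c_p D = 1030 × 3900 × 57.7 = 2.32×10^8 J/(m²·K).
Net heat input Q = F Δt = 321 × (19.1 days × 86400 s/day) = 5.30×10^8 J/m².
ΔT = Q / C = 5.30×10^8 / 2.32×10^8 = 2.29 K.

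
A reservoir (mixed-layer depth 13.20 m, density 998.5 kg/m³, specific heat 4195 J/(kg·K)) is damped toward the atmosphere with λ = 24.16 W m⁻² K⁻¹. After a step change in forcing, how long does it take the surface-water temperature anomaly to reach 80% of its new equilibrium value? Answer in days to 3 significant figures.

42.6 days

Areal heat capacity C = ρ c_p D = 998.5 × 4195 × 13.20 = 5.53×10^7 J/(m²·K).
τ = C / λ = 5.53×10^7 / 24.16 = 2.29×10^6 s.
Fraction reached: 1 − e^(−t/τ) = 0.80 ⇒ t = −τ ln(1 − 0.80) = τ × 1.61.
t = 3.68×10^6 s = 42.6 days.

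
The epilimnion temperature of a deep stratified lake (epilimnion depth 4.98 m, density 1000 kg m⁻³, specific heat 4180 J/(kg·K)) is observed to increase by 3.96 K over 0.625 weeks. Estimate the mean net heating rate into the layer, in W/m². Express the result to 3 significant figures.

218

Areal heat capacity C = ρ c_p D = 1000 × 4180 × 4.98 = 2.08×10^7 J/(m^2 K).
Required heat per unit area: Q = C ΔT = 2.08×10^7 × 3.96 = 8.24×10^7 J/m².
Flux F = Q / Δt = 8.24×10^7 / 3.78×10^5 s = 218 W/m².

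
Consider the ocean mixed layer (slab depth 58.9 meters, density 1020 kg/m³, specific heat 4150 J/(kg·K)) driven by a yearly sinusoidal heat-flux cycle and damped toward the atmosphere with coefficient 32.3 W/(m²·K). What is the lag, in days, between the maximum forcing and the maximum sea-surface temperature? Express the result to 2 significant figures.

Areal heat capacity C = ρ c_p D = 1020 × 4150 × 58.9 = 2.49×10^8 J m⁻² K⁻¹.
ω = 2π / 3.15×10^7 s = 1.99×10^-7 s⁻¹.
Phase lag φ = arctan(Cω/λ) = arctan(49.7/32.3) = 0.994 rad.
Time lag = φ / ω = 0.994 / 1.99×10^-7 = 4.99×10^6 s = 57.8 days.

58 days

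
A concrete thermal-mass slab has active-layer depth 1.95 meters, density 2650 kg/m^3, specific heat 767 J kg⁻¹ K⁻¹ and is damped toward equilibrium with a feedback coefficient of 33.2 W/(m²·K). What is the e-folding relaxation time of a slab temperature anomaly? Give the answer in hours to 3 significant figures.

33.2 hours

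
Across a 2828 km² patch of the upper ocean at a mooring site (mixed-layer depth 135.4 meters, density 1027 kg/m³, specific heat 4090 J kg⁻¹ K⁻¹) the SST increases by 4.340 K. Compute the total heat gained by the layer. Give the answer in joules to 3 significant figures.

6.98×10^18 J

Areal heat capacity C = ρ c_p D = 1027 × 4090 × 135.4 = 5.69×10^8 J/(m^2 K).
Heat per unit area: q = C ΔT = 5.69×10^8 × 4.340 = 2.47×10^9 J/m².
Total heat: Q = q × A = 2.47×10^9 × (2828 × 10⁶ m²) = 6.98×10^18 J.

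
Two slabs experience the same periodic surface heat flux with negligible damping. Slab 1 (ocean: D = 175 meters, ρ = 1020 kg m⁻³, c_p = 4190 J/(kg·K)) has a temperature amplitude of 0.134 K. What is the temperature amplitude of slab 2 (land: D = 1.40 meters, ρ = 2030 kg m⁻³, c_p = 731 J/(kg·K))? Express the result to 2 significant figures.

C_ocean = 7.48×10^8 J/(m²·K); C_land = 2.08×10^6 J/(m²·K).
A ∝ 1/C ⇒ A_land = A_ocean × C_ocean/C_land = 0.134 × 360 = 48.2 K.

48 K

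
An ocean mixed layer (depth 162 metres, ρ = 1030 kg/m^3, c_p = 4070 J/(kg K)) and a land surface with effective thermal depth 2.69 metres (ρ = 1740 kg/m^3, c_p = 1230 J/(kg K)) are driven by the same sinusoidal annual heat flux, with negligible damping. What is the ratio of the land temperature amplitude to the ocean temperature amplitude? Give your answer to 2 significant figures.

C_ocean = 1030 × 4070 × 162 = 6.79×10^8 J/(m²·K).
C_land = 1740 × 1230 × 2.69 = 5.76×10^6 J/(m²·K).
Undamped amplitude ∝ 1/C, so A_land/A_ocean = C_ocean/C_land = 118.

120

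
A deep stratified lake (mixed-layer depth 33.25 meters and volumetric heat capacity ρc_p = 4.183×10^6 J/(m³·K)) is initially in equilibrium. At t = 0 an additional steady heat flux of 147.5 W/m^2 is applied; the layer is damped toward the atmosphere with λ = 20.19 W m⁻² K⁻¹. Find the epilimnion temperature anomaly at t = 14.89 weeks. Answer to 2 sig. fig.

5.3 K

Areal heat capacity C = ρc_p × D = 4.183×10^6 × 33.25 = 1.39×10^8 J/(m^2 K).
τ = C / λ = 1.39×10^8 / 20.19 = 6.89×10^6 s.
Equilibrium anomaly ΔT_eq = F / λ = 147.5 / 20.19 = 7.31 K.
t = 14.89 weeks = 9.01×10^6 s, so t/τ = 1.31.
ΔT(t) = ΔT_eq (1 − e^(−t/τ)) = 7.31 × (1 − e^−1.31) = 5.33 K.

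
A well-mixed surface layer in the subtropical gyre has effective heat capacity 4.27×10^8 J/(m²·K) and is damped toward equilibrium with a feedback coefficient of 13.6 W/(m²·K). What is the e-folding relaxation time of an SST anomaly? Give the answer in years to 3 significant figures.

0.995 years

Areal heat capacity C = 4.27×10^8 J/(m²·K) (given).
Relaxation time τ = C / λ = 4.27×10^8 / 13.6 = 3.14×10^7 s.
In years: 3.14×10^7 s / (3.156×10^7 s/year) = 0.995 years.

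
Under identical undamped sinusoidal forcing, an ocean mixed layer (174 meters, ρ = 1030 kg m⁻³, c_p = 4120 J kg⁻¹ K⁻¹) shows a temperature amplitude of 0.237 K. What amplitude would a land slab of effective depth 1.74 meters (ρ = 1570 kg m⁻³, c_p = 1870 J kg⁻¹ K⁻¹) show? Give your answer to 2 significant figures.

34 K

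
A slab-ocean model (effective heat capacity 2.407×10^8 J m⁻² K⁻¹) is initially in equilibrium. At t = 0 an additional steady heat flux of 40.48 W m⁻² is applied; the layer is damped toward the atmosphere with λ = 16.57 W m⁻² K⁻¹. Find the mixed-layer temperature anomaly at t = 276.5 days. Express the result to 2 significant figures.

Areal heat capacity C = 2.407×10^8 J m⁻² K⁻¹ (given).
τ = C / λ = 2.41×10^8 / 16.57 = 1.45×10^7 s.
Equilibrium anomaly ΔT_eq = F / λ = 40.48 / 16.57 = 2.44 K.
t = 276.5 days = 2.39×10^7 s, so t/τ = 1.64.
ΔT(t) = ΔT_eq (1 − e^(−t/τ)) = 2.44 × (1 − e^−1.64) = 1.97 K.

2.0 K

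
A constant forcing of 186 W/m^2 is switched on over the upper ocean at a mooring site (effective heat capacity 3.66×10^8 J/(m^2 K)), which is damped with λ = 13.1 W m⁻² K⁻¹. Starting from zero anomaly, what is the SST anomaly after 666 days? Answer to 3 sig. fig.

Areal heat capacity C = 3.66×10^8 J/(m^2 K) (given).
τ = C / λ = 3.66×10^8 / 13.1 = 2.79×10^7 s.
Equilibrium anomaly ΔT_eq = F / λ = 186 / 13.1 = 14.2 K.
t = 666 days = 5.75×10^7 s, so t/τ = 2.06.
ΔT(t) = ΔT_eq (1 − e^(−t/τ)) = 14.2 × (1 − e^−2.06) = 12.4 K.

12.4 K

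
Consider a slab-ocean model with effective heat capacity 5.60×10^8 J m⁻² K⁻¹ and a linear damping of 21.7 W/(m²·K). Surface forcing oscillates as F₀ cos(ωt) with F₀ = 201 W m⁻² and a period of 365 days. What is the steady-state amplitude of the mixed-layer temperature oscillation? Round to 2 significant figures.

1.8 K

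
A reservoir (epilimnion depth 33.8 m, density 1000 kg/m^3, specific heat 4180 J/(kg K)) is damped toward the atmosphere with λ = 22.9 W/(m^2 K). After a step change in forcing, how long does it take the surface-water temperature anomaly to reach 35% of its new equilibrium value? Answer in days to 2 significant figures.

Areal heat capacity C = ρ c_p D = 1000 × 4180 × 33.8 = 1.41×10^8 J/(m^2 K).
τ = C / λ = 1.41×10^8 / 22.9 = 6.17×10^6 s.
Fraction reached: 1 − e^(−t/τ) = 0.35 ⇒ t = −τ ln(1 − 0.35) = τ × 0.431.
t = 2.66×10^6 s = 30.8 days.

31 days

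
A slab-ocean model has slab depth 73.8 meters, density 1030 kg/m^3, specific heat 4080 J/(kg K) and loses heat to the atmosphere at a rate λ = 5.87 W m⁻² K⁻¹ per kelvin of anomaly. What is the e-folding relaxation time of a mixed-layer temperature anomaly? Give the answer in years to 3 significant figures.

Areal heat capacity C = ρ c_p D = 1030 × 4080 × 73.8 = 3.10×10^8 J/(m^2 K).
Relaxation time τ = C / λ = 3.10×10^8 / 5.87 = 5.28×10^7 s.
In years: 5.28×10^7 s / (3.156×10^7 s/year) = 1.67 years.

1.67 years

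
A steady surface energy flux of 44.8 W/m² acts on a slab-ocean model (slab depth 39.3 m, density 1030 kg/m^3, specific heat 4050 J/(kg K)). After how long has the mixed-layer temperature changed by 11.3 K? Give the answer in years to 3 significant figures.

1.31 years

Areal heat capacity C = ρ c_p D = 1030 × 4050 × 39.3 = 1.64×10^8 J/(m^2 K).
Time required: Δt = C ΔT / F = 1.64×10^8 × 11.3 / 44.8 = 4.14×10^7 s.
In years: 4.14×10^7 s / (3.156×10^7 s/year) = 1.31 years.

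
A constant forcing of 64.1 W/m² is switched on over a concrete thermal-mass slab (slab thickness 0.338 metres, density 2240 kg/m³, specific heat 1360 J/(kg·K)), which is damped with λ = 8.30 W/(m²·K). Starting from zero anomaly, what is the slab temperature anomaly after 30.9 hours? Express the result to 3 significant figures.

4.57 K

Areal heat capacity C = ρ c_p D = 2240 × 1360 × 0.338 = 1.03×10^6 J m⁻² K⁻¹.
τ = C / λ = 1.03×10^6 / 8.30 = 1.24×10^5 s.
Equilibrium anomaly ΔT_eq = F / λ = 64.1 / 8.30 = 7.72 K.
t = 30.9 hours = 1.11×10^5 s, so t/τ = 0.897.
ΔT(t) = ΔT_eq (1 − e^(−t/τ)) = 7.72 × (1 − e^−0.897) = 4.57 K.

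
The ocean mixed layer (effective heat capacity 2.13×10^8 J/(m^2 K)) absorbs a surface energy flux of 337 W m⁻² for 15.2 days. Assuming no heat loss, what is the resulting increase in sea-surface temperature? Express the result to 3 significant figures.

2.08 K

Areal heat capacity C = 2.13×10^8 J/(m^2 K) (given).
Net heat input Q = F Δt = 337 × (15.2 days × 86400 s/day) = 4.43×10^8 J/m².
ΔT = Q / C = 4.43×10^8 / 2.13×10^8 = 2.08 K.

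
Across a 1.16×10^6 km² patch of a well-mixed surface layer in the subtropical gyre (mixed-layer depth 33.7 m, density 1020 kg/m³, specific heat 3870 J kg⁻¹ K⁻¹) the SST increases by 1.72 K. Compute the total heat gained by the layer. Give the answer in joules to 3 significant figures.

Areal heat capacity C = ρ c_p D = 1020 × 3870 × 33.7 = 1.33×10^8 J/(m^2 K).
Heat per unit area: q = C ΔT = 1.33×10^8 × 1.72 = 2.29×10^8 J/m².
Total heat: Q = q × A = 2.29×10^8 × (1.16×10^6 × 10⁶ m²) = 2.65×10^20 J.

2.65×10^20 J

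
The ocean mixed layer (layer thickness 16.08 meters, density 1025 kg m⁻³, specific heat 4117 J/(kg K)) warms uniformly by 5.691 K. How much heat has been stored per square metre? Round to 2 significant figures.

3.9×10^8

Areal heat capacity C = ρ c_p D = 1025 × 4117 × 16.08 = 6.79×10^7 J/(m²·K).
ΔQ = C ΔT = 6.79×10^7 × 5.691 = 3.86×10^8 J/m².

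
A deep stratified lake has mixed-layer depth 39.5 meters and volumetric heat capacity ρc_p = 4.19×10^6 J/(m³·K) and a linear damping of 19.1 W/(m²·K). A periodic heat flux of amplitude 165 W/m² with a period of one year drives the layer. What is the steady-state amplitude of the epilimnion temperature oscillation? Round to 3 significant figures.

4.33 K

Areal heat capacity C = ρc_p × D = 4.19×10^6 × 39.5 = 1.66×10^8 J m⁻² K⁻¹.
Angular frequency ω = 2π / T = 2π / 3.15×10^7 s = 1.99×10^-7 s⁻¹.
√((Cω)² + λ²) = √((33.0)² + 19.1²) = 38.1 W/(m²·K).
Amplitude A = F₀ / √((Cω)²+λ²) = 165 / 38.1 = 4.33 K.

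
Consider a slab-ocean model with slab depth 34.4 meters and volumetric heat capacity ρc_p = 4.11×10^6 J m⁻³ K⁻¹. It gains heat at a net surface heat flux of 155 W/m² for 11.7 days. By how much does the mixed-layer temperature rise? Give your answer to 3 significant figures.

Areal heat capacity C = ρc_p × D = 4.11×10^6 × 34.4 = 1.41×10^8 J m⁻² K⁻¹.
Net heat input Q = F Δt = 155 × (11.7 days × 86400 s/day) = 1.57×10^8 J/m².
ΔT = Q / C = 1.57×10^8 / 1.41×10^8 = 1.11 K.

1.11 K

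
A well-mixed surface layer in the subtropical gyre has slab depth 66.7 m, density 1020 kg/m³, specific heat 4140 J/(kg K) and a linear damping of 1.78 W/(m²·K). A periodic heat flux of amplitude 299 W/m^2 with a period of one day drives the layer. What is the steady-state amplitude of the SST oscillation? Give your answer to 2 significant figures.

Areal heat capacity C = ρ c_p D = 1020 × 4140 × 66.7 = 2.82×10^8 J m⁻² K⁻¹.
Angular frequency ω = 2π / T = 2π / 86400 s = 7.27×10^-5 s⁻¹.
√((Cω)² + λ²) = √((20500)² + 1.78²) = 20500 W/(m²·K).
Amplitude A = F₀ / √((Cω)²+λ²) = 299 / 20500 = 0.0146 K.

0.015 K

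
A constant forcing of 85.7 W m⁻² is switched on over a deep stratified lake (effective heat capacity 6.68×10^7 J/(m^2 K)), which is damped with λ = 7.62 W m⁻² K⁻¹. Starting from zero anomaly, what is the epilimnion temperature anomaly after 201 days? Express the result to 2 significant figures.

9.7 K

Areal heat capacity C = 6.68×10^7 J/(m^2 K) (given).
τ = C / λ = 6.68×10^7 / 7.62 = 8.77×10^6 s.
Equilibrium anomaly ΔT_eq = F / λ = 85.7 / 7.62 = 11.2 K.
t = 201 days = 1.74×10^7 s, so t/τ = 1.98.
ΔT(t) = ΔT_eq (1 − e^(−t/τ)) = 11.2 × (1 − e^−1.98) = 9.70 K.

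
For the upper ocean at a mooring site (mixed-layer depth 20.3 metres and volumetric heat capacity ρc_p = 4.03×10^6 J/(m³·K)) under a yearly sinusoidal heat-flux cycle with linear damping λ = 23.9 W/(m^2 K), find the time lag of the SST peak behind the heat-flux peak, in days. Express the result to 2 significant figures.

Areal heat capacity C = ρc_p × D = 4.03×10^6 × 20.3 = 8.18×10^7 J/(m^2 K).
ω = 2π / 3.15×10^7 s = 1.99×10^-7 s⁻¹.
Phase lag φ = arctan(Cω/λ) = arctan(16.3/23.9) = 0.599 rad.
Time lag = φ / ω = 0.599 / 1.99×10^-7 = 3.00×10^6 s = 34.8 days.

35 days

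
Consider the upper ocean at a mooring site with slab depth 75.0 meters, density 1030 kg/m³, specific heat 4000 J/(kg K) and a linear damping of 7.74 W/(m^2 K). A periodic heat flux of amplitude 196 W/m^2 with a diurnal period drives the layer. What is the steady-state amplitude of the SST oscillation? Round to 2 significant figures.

0.0087 K

Areal heat capacity C = ρ c_p D = 1030 × 4000 × 75.0 = 3.09×10^8 J/(m²·K).
Angular frequency ω = 2π / T = 2π / 86400 s = 7.27×10^-5 s⁻¹.
√((Cω)² + λ²) = √((22500)² + 7.74²) = 22500 W/(m²·K).
Amplitude A = F₀ / √((Cω)²+λ²) = 196 / 22500 = 0.00872 K.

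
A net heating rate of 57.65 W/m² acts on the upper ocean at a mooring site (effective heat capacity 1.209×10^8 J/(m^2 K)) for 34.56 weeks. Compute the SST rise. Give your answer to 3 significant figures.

Areal heat capacity C = 1.209×10^8 J/(m^2 K) (given).
Net heat input Q = F Δt = 57.65 × (34.56 weeks × 6.048×10^5 s/week) = 1.20×10^9 J/m².
ΔT = Q / C = 1.20×10^9 / 1.21×10^8 = 9.97 K.

9.97 K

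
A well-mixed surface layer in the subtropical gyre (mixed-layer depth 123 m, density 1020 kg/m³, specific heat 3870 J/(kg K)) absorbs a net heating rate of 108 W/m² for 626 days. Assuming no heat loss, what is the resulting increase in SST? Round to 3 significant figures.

Areal heat capacity C = ρ c_p D = 1020 × 3870 × 123 = 4.86×10^8 J/(m^2 K).
Net heat input Q = F Δt = 108 × (626 days × 86400 s/day) = 5.84×10^9 J/m².
ΔT = Q / C = 5.84×10^9 / 4.86×10^8 = 12.0 K.

12.0 K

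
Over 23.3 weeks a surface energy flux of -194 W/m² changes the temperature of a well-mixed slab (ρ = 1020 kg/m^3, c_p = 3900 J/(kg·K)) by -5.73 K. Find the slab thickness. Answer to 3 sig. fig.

120 m

Heat input Q = F Δt = -194 × 1.41×10^7 s = -2.73×10^9 J/m².
Required areal heat capacity C = Q / ΔT = 4.77×10^8 J/(m²·K).
Depth D = C / (ρ c_p) = 4.77×10^8 / (1020 × 3900) = 120 m.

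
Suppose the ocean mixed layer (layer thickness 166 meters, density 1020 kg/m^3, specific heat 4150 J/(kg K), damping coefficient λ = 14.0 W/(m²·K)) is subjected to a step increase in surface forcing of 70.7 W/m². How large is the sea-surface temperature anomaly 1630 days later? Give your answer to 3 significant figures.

4.74 K

Areal heat capacity C = ρ c_p D = 1020 × 4150 × 166 = 7.03×10^8 J/(m^2 K).
τ = C / λ = 7.03×10^8 / 14.0 = 5.02×10^7 s.
Equilibrium anomaly ΔT_eq = F / λ = 70.7 / 14.0 = 5.05 K.
t = 1630 days = 1.41×10^8 s, so t/τ = 2.81.
ΔT(t) = ΔT_eq (1 − e^(−t/τ)) = 5.05 × (1 − e^−2.81) = 4.74 K.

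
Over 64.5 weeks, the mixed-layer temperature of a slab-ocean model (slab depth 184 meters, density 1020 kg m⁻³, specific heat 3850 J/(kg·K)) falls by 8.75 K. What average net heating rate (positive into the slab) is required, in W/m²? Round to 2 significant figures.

Areal heat capacity C = ρ c_p D = 1020 × 3850 × 184 = 7.23×10^8 J m⁻² K⁻¹.
Required heat per unit area: Q = C ΔT = 7.23×10^8 × -8.75 = -6.32×10^9 J/m².
Flux F = Q / Δt = -6.32×10^9 / 3.90×10^7 s = -162 W/m².

-160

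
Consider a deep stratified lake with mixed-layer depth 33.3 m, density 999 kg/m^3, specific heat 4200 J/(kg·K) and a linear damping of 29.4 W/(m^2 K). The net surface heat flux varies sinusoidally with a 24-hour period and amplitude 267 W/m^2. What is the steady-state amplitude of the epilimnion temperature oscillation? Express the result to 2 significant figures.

0.026 K

Areal heat capacity C = ρ c_p D = 999 × 4200 × 33.3 = 1.40×10^8 J/(m^2 K).
Angular frequency ω = 2π / T = 2π / 86400 s = 7.27×10^-5 s⁻¹.
√((Cω)² + λ²) = √((10200)² + 29.4²) = 10200 W/(m²·K).
Amplitude A = F₀ / √((Cω)²+λ²) = 267 / 10200 = 0.0263 K.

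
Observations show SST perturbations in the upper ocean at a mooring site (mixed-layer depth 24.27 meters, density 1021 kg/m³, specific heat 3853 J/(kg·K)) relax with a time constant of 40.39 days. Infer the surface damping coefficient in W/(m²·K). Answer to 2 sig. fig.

Areal heat capacity C = ρ c_p D = 1021 × 3853 × 24.27 = 9.55×10^7 J/(m^2 K).
τ = 40.39 days = 3.49×10^6 s.
λ = C / τ = 9.55×10^7 / 3.49×10^6 = 27.4 W/(m²·K).

27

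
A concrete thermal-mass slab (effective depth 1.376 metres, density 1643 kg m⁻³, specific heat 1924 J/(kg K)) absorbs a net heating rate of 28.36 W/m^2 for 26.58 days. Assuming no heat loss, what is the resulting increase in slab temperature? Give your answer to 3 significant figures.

15.0 K

Areal heat capacity C = ρ c_p D = 1643 × 1924 × 1.376 = 4.35×10^6 J/(m^2 K).
Net heat input Q = F Δt = 28.36 × (26.58 days × 86400 s/day) = 6.51×10^7 J/m².
ΔT = Q / C = 6.51×10^7 / 4.35×10^6 = 15.0 K.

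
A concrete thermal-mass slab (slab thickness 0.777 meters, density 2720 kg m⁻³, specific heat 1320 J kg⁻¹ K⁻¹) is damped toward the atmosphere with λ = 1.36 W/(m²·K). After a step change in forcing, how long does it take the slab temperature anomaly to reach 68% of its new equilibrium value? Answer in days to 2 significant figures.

Areal heat capacity C = ρ c_p D = 2720 × 1320 × 0.777 = 2.79×10^6 J/(m²·K).
τ = C / λ = 2.79×10^6 / 1.36 = 2.05×10^6 s.
Fraction reached: 1 − e^(−t/τ) = 0.68 ⇒ t = −τ ln(1 − 0.68) = τ × 1.14.
t = 2.34×10^6 s = 27.1 days.

27 days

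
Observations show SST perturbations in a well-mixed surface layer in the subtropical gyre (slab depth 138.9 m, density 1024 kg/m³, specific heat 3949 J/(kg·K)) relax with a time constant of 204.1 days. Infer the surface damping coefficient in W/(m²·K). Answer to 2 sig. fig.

32

Areal heat capacity C = ρ c_p D = 1024 × 3949 × 138.9 = 5.62×10^8 J/(m²·K).
τ = 204.1 days = 1.76×10^7 s.
λ = C / τ = 5.62×10^8 / 1.76×10^7 = 31.9 W/(m²·K).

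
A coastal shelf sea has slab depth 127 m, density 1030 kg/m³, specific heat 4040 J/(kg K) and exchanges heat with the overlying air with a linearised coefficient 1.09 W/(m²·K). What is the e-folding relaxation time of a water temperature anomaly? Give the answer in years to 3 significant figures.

15.4 years

Areal heat capacity C = ρ c_p D = 1030 × 4040 × 127 = 5.28×10^8 J/(m^2 K).
Relaxation time τ = C / λ = 5.28×10^8 / 1.09 = 4.85×10^8 s.
In years: 4.85×10^8 s / (3.156×10^7 s/year) = 15.4 years.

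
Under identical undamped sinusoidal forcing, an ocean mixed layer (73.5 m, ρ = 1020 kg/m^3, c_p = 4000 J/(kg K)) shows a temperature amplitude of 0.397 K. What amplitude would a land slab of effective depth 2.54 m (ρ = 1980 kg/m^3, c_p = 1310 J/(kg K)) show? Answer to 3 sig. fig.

18.1 K

C_ocean = 3.00×10^8 J/(m²·K); C_land = 6.59×10^6 J/(m²·K).
A ∝ 1/C ⇒ A_land = A_ocean × C_ocean/C_land = 0.397 × 45.5 = 18.1 K.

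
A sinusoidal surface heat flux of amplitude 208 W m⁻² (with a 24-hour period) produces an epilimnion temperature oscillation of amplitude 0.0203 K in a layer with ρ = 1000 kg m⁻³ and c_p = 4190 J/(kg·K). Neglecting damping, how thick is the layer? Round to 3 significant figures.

33.6 m

ω = 2π / 86400 s = 7.27×10^-5 s⁻¹.
Required C = F₀ / (A ω) = 208 / (0.0203 × 7.27×10^-5) = 1.41×10^8 J/(m²·K).
D = C / (ρ c_p) = 1.41×10^8 / (1000 × 4190) = 33.6 m.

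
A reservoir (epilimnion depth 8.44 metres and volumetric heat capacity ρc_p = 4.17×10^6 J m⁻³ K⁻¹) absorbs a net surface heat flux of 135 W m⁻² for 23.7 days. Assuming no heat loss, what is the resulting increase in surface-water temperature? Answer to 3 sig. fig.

Areal heat capacity C = ρc_p × D = 4.17×10^6 × 8.44 = 3.52×10^7 J m⁻² K⁻¹.
Net heat input Q = F Δt = 135 × (23.7 days × 86400 s/day) = 2.76×10^8 J/m².
ΔT = Q / C = 2.76×10^8 / 3.52×10^7 = 7.85 K.

7.85 K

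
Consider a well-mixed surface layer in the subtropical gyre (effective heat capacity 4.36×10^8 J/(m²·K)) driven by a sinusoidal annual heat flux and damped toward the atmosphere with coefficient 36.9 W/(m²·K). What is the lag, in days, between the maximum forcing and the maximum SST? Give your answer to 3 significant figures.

67.9 days

Areal heat capacity C = 4.36×10^8 J/(m²·K) (given).
ω = 2π / 3.15×10^7 s = 1.99×10^-7 s⁻¹.
Phase lag φ = arctan(Cω/λ) = arctan(86.9/36.9) = 1.17 rad.
Time lag = φ / ω = 1.17 / 1.99×10^-7 = 5.87×10^6 s = 67.9 days.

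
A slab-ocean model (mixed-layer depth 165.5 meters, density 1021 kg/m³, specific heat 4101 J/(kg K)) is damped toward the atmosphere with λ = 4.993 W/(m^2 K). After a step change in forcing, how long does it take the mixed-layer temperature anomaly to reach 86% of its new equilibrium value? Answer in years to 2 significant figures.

Areal heat capacity C = ρ c_p D = 1021 × 4101 × 165.5 = 6.93×10^8 J/(m²·K).
τ = C / λ = 6.93×10^8 / 4.993 = 1.39×10^8 s.
Fraction reached: 1 − e^(−t/τ) = 0.86 ⇒ t = −τ ln(1 − 0.86) = τ × 1.97.
t = 2.73×10^8 s = 8.65 years.

8.6 years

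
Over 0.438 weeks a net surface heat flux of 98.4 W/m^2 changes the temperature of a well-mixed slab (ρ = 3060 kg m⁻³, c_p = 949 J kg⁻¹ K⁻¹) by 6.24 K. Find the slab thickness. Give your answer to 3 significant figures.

Heat input Q = F Δt = 98.4 × 2.65×10^5 s = 2.61×10^7 J/m².
Required areal heat capacity C = Q / ΔT = 4.18×10^6 J/(m²·K).
Depth D = C / (ρ c_p) = 4.18×10^6 / (3060 × 949) = 1.44 m.

1.44 m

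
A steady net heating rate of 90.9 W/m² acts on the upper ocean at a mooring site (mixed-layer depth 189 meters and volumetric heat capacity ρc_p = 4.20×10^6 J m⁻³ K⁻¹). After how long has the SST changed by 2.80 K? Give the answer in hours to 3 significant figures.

Areal heat capacity C = ρc_p × D = 4.20×10^6 × 189 = 7.94×10^8 J/(m^2 K).
Time required: Δt = C ΔT / F = 7.94×10^8 × 2.80 / 90.9 = 2.45×10^7 s.
In hours: 2.45×10^7 s / (3600 s/hour) = 6790 hours.

6790 hours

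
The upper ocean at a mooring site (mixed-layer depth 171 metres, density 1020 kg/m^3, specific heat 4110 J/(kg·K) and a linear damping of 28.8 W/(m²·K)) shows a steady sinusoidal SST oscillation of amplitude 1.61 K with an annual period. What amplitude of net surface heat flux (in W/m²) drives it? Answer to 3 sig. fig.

Areal heat capacity C = ρ c_p D = 1020 × 4110 × 171 = 7.17×10^8 J/(m²·K).
ω = 2π / 3.15×10^7 s = 1.99×10^-7 s⁻¹.
√((Cω)² + λ²) = √((143)² + 28.8²) = 146 W/(m²·K).
F₀ = A × √((Cω)²+λ²) = 1.61 × 146 = 235 W/m².

235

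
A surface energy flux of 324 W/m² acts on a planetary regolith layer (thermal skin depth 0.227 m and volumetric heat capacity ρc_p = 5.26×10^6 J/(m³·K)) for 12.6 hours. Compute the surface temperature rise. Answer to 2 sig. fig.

Areal heat capacity C = ρc_p × D = 5.26×10^6 × 0.227 = 1.19×10^6 J m⁻² K⁻¹.
Net heat input Q = F Δt = 324 × (12.6 hours × 3600 s/hour) = 1.47×10^7 J/m².
ΔT = Q / C = 1.47×10^7 / 1.19×10^6 = 12.3 K.

12 K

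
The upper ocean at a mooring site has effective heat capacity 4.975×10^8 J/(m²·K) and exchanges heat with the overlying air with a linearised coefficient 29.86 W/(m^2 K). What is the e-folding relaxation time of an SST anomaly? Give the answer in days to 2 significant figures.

190 days

Areal heat capacity C = 4.975×10^8 J/(m²·K) (given).
Relaxation time τ = C / λ = 4.97×10^8 / 29.86 = 1.67×10^7 s.
In days: 1.67×10^7 s / (86400 s/day) = 193 days.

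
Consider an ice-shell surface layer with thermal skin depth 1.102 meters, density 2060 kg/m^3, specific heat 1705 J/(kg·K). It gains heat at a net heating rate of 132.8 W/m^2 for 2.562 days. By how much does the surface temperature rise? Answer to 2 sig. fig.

Areal heat capacity C = ρ c_p D = 2060 × 1705 × 1.102 = 3.87×10^6 J m⁻² K⁻¹.
Net heat input Q = F Δt = 132.8 × (2.562 days × 86400 s/day) = 2.94×10^7 J/m².
ΔT = Q / C = 2.94×10^7 / 3.87×10^6 = 7.59 K.

7.6 K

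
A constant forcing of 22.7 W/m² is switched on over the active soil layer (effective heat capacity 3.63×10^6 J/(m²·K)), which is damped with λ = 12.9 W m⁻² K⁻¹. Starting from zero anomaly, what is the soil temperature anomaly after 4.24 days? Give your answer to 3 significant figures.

1.28 K

Areal heat capacity C = 3.63×10^6 J/(m²·K) (given).
τ = C / λ = 3.63×10^6 / 12.9 = 2.81×10^5 s.
Equilibrium anomaly ΔT_eq = F / λ = 22.7 / 12.9 = 1.76 K.
t = 4.24 days = 3.66×10^5 s, so t/τ = 1.30.
ΔT(t) = ΔT_eq (1 − e^(−t/τ)) = 1.76 × (1 − e^−1.30) = 1.28 K.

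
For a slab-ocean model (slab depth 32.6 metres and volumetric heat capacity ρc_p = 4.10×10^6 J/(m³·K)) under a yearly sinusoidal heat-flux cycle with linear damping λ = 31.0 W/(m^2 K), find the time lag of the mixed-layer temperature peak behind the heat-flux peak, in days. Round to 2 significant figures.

41 days

Areal heat capacity C = ρc_p × D = 4.10×10^6 × 32.6 = 1.34×10^8 J/(m²·K).
ω = 2π / 3.15×10^7 s = 1.99×10^-7 s⁻¹.
Phase lag φ = arctan(Cω/λ) = arctan(26.6/31.0) = 0.710 rad.
Time lag = φ / ω = 0.710 / 1.99×10^-7 = 3.56×10^6 s = 41.2 days.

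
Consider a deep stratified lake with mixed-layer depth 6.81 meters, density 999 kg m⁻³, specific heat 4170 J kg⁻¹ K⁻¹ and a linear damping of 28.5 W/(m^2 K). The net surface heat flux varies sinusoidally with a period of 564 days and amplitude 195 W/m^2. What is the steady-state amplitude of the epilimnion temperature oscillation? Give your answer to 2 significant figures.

6.8 K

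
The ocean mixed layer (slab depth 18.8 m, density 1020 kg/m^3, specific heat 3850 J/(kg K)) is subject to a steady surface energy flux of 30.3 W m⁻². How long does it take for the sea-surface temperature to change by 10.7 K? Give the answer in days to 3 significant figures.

Areal heat capacity C = ρ c_p D = 1020 × 3850 × 18.8 = 7.38×10^7 J/(m²·K).
Time required: Δt = C ΔT / F = 7.38×10^7 × 10.7 / 30.3 = 2.61×10^7 s.
In days: 2.61×10^7 s / (86400 s/day) = 302 days.

302 days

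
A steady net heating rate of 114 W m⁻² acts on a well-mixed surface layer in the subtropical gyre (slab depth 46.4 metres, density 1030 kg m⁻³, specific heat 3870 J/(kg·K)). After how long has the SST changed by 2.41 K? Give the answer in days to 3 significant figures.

Areal heat capacity C = ρ c_p D = 1030 × 3870 × 46.4 = 1.85×10^8 J/(m²·K).
Time required: Δt = C ΔT / F = 1.85×10^8 × 2.41 / 114 = 3.91×10^6 s.
In days: 3.91×10^6 s / (86400 s/day) = 45.3 days.

45.3 days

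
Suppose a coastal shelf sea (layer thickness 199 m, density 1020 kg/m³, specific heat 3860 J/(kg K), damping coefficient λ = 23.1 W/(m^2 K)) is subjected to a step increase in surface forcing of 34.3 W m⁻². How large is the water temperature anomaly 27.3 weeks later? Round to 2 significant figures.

Areal heat capacity C = ρ c_p D = 1020 × 3860 × 199 = 7.84×10^8 J/(m^2 K).
τ = C / λ = 7.84×10^8 / 23.1 = 3.39×10^7 s.
Equilibrium anomaly ΔT_eq = F / λ = 34.3 / 23.1 = 1.48 K.
t = 27.3 weeks = 1.65×10^7 s, so t/τ = 0.487.
ΔT(t) = ΔT_eq (1 − e^(−t/τ)) = 1.48 × (1 − e^−0.487) = 0.572 K.

0.57 K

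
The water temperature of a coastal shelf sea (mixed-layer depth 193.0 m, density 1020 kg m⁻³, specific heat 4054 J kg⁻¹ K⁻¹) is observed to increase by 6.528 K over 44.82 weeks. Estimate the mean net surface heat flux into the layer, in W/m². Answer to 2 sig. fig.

Areal heat capacity C = ρ c_p D = 1020 × 4054 × 193.0 = 7.98×10^8 J m⁻² K⁻¹.
Required heat per unit area: Q = C ΔT = 7.98×10^8 × 6.528 = 5.21×10^9 J/m².
Flux F = Q / Δt = 5.21×10^9 / 2.71×10^7 s = 192 W/m².

190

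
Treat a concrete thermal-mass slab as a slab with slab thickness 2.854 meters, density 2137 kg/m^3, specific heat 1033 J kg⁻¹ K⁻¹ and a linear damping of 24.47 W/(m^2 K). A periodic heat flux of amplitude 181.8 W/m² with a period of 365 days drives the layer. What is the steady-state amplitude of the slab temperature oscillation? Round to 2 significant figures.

7.4 K

Areal heat capacity C = ρ c_p D = 2137 × 1033 × 2.854 = 6.30×10^6 J m⁻² K⁻¹.
Angular frequency ω = 2π / T = 2π / 3.15×10^7 s = 1.99×10^-7 s⁻¹.
√((Cω)² + λ²) = √((1.26)² + 24.47²) = 24.5 W/(m²·K).
Amplitude A = F₀ / √((Cω)²+λ²) = 181.8 / 24.5 = 7.42 K.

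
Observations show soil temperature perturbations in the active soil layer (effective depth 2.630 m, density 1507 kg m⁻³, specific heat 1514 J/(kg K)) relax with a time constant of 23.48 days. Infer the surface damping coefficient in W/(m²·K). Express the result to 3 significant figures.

2.96

Areal heat capacity C = ρ c_p D = 1507 × 1514 × 2.630 = 6.00×10^6 J/(m^2 K).
τ = 23.48 days = 2.03×10^6 s.
λ = C / τ = 6.00×10^6 / 2.03×10^6 = 2.96 W/(m²·K).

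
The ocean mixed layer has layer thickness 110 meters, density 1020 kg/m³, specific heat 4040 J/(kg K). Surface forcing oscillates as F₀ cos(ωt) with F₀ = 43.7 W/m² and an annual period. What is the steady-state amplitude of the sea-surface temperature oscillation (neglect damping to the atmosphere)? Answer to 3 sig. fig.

0.484 K

Areal heat capacity C = ρ c_p D = 1020 × 4040 × 110 = 4.53×10^8 J m⁻² K⁻¹.
Angular frequency ω = 2π / T = 2π / 3.15×10^7 s = 1.99×10^-7 s⁻¹.
Cω = 4.53×10^8 × 1.99×10^-7 = 90.3 W/(m²·K).
Amplitude A = F₀ / (Cω) = 43.7 / 90.3 = 0.484 K.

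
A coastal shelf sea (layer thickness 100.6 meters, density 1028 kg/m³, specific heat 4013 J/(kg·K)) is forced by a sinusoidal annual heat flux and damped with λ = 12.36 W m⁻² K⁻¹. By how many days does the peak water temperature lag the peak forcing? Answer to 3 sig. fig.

82.6 days

Areal heat capacity C = ρ c_p D = 1028 × 4013 × 100.6 = 4.15×10^8 J/(m^2 K).
ω = 2π / 3.15×10^7 s = 1.99×10^-7 s⁻¹.
Phase lag φ = arctan(Cω/λ) = arctan(82.7/12.36) = 1.42 rad.
Time lag = φ / ω = 1.42 / 1.99×10^-7 = 7.14×10^6 s = 82.6 days.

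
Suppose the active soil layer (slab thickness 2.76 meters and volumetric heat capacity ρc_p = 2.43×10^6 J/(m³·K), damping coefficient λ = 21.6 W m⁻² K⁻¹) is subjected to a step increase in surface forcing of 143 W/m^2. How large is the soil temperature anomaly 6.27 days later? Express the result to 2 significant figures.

Areal heat capacity C = ρc_p × D = 2.43×10^6 × 2.76 = 6.71×10^6 J/(m²·K).
τ = C / λ = 6.71×10^6 / 21.6 = 3.10×10^5 s.
Equilibrium anomaly ΔT_eq = F / λ = 143 / 21.6 = 6.62 K.
t = 6.27 days = 5.42×10^5 s, so t/τ = 1.74.
ΔT(t) = ΔT_eq (1 − e^(−t/τ)) = 6.62 × (1 − e^−1.74) = 5.46 K.

5.5 K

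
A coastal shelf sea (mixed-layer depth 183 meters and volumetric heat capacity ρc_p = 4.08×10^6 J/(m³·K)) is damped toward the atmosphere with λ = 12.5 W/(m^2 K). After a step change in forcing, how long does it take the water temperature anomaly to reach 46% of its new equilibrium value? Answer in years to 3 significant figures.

Areal heat capacity C = ρc_p × D = 4.08×10^6 × 183 = 7.47×10^8 J/(m²·K).
τ = C / λ = 7.47×10^8 / 12.5 = 5.97×10^7 s.
Fraction reached: 1 − e^(−t/τ) = 0.46 ⇒ t = −τ ln(1 − 0.46) = τ × 0.616.
t = 3.68×10^7 s = 1.17 years.

1.17 years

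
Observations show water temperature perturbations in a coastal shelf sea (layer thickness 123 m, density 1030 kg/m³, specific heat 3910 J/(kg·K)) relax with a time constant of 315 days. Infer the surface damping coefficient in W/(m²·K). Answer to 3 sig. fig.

18.2

Areal heat capacity C = ρ c_p D = 1030 × 3910 × 123 = 4.95×10^8 J/(m^2 K).
τ = 315 days = 2.72×10^7 s.
λ = C / τ = 4.95×10^8 / 2.72×10^7 = 18.2 W/(m²·K).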